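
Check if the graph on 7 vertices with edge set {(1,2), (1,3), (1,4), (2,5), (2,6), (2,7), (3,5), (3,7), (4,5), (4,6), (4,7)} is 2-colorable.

Step 1: Attempt 2-coloring using BFS:
  Start at vertex 1, assign color 0
  Color vertex 2 with color 1 (neighbor of 1)
  Color vertex 3 with color 1 (neighbor of 1)
  Color vertex 4 with color 1 (neighbor of 1)
  Color vertex 5 with color 0 (neighbor of 2)
  Color vertex 6 with color 0 (neighbor of 2)
  Color vertex 7 with color 0 (neighbor of 2)

Step 2: 2-coloring succeeded. No conflicts found.
  Set A (color 0): {1, 5, 6, 7}
  Set B (color 1): {2, 3, 4}

The graph is bipartite with partition {1, 5, 6, 7}, {2, 3, 4}.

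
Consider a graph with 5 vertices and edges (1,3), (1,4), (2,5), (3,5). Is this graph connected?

Step 1: Build adjacency list from edges:
  1: 3, 4
  2: 5
  3: 1, 5
  4: 1
  5: 2, 3

Step 2: Run BFS/DFS from vertex 1:
  Visited: {1, 3, 4, 5, 2}
  Reached 5 of 5 vertices

Step 3: All 5 vertices reached from vertex 1, so the graph is connected.
Answer: Yes, the graph is connected.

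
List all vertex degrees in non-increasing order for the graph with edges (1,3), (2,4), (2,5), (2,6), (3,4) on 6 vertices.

Step 1: Count edges incident to each vertex:
  deg(1) = 1 (neighbors: 3)
  deg(2) = 3 (neighbors: 4, 5, 6)
  deg(3) = 2 (neighbors: 1, 4)
  deg(4) = 2 (neighbors: 2, 3)
  deg(5) = 1 (neighbors: 2)
  deg(6) = 1 (neighbors: 2)

Step 2: Sort degrees in non-increasing order:
  Degrees: [1, 3, 2, 2, 1, 1] -> sorted: [3, 2, 2, 1, 1, 1]

Degree sequence: [3, 2, 2, 1, 1, 1]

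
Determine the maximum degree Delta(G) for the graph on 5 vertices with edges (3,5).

Step 1: Count edges incident to each vertex:
  deg(1) = 0 (neighbors: none)
  deg(2) = 0 (neighbors: none)
  deg(3) = 1 (neighbors: 5)
  deg(4) = 0 (neighbors: none)
  deg(5) = 1 (neighbors: 3)

Step 2: Find maximum:
  max(0, 0, 1, 0, 1) = 1 (vertex 3)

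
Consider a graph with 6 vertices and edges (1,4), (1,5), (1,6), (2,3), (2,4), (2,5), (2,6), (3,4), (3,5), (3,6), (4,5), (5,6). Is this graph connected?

Step 1: Build adjacency list from edges:
  1: 4, 5, 6
  2: 3, 4, 5, 6
  3: 2, 4, 5, 6
  4: 1, 2, 3, 5
  5: 1, 2, 3, 4, 6
  6: 1, 2, 3, 5

Step 2: Run BFS/DFS from vertex 1:
  Visited: {1, 4, 5, 6, 2, 3}
  Reached 6 of 6 vertices

Step 3: All 6 vertices reached from vertex 1, so the graph is connected.
Answer: Yes, the graph is connected.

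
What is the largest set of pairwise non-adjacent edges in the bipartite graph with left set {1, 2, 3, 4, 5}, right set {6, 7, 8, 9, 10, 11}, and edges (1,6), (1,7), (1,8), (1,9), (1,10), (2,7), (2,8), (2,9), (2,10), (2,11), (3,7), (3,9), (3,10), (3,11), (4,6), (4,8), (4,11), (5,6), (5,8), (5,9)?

Step 1: List the neighbors of each left vertex:
  1: 6, 7, 8, 9, 10
  2: 7, 8, 9, 10, 11
  3: 7, 9, 10, 11
  4: 6, 8, 11
  5: 6, 8, 9

Step 2: Greedily match left vertices, then look for augmenting paths:
  Match 1 -- 10
  Match 2 -- 7
  Match 3 -- 9
  Match 4 -- 8
  Match 5 -- 6
  No augmenting path remains.

Step 3: Verify this is maximum:
  Matching size 5 = min(|L|, |R|) = min(5, 6), which is an upper bound, so this matching is maximum.

Maximum matching: {(1,10), (2,7), (3,9), (4,8), (5,6)}
Size: 5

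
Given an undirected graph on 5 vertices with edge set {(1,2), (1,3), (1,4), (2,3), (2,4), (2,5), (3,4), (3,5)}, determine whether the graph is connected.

Step 1: Build adjacency list from edges:
  1: 2, 3, 4
  2: 1, 3, 4, 5
  3: 1, 2, 4, 5
  4: 1, 2, 3
  5: 2, 3

Step 2: Run BFS/DFS from vertex 1:
  Visited: {1, 2, 3, 4, 5}
  Reached 5 of 5 vertices

Step 3: All 5 vertices reached from vertex 1, so the graph is connected.
Answer: Yes, the graph is connected.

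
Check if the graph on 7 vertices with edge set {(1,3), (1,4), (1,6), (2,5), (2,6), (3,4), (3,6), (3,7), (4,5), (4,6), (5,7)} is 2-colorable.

Step 1: Attempt 2-coloring using BFS:
  Start at vertex 1, assign color 0
  Color vertex 3 with color 1 (neighbor of 1)
  Color vertex 4 with color 1 (neighbor of 1)
  Color vertex 6 with color 1 (neighbor of 1)

Step 2: Conflict found! Vertices 3 and 4 are adjacent but have the same color.
This means the graph contains an odd cycle.

The graph is NOT bipartite.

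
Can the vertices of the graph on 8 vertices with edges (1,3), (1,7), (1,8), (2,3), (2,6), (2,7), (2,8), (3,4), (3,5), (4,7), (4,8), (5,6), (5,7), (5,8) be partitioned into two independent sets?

Step 1: Attempt 2-coloring using BFS:
  Start at vertex 1, assign color 0
  Color vertex 3 with color 1 (neighbor of 1)
  Color vertex 7 with color 1 (neighbor of 1)
  Color vertex 8 with color 1 (neighbor of 1)
  Color vertex 2 with color 0 (neighbor of 3)
  Color vertex 4 with color 0 (neighbor of 3)
  Color vertex 5 with color 0 (neighbor of 3)
  Color vertex 6 with color 1 (neighbor of 2)

Step 2: 2-coloring succeeded. No conflicts found.
  Set A (color 0): {1, 2, 4, 5}
  Set B (color 1): {3, 6, 7, 8}

The graph is bipartite with partition {1, 2, 4, 5}, {3, 6, 7, 8}.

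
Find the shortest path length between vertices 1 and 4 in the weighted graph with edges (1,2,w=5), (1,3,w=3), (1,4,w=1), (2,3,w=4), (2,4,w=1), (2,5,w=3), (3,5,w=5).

Step 1: Build adjacency list with weights:
  1: 2(w=5), 3(w=3), 4(w=1)
  2: 1(w=5), 3(w=4), 4(w=1), 5(w=3)
  3: 1(w=3), 2(w=4), 5(w=5)
  4: 1(w=1), 2(w=1)
  5: 2(w=3), 3(w=5)

Step 2: Apply Dijkstra's algorithm from vertex 1:
  Visit vertex 1 (distance=0)
    Update dist[2] = 5
    Update dist[3] = 3
    Update dist[4] = 1
  Visit vertex 4 (distance=1)
    Update dist[2] = 2

Step 3: Shortest path: 1 -> 4
Total weight: 1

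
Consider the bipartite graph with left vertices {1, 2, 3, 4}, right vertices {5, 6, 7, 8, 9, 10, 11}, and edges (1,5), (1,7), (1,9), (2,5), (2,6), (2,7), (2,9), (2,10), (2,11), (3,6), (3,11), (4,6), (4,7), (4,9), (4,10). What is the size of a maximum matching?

Step 1: List the neighbors of each left vertex:
  1: 5, 7, 9
  2: 5, 6, 7, 9, 10, 11
  3: 6, 11
  4: 6, 7, 9, 10

Step 2: Greedily match left vertices, then look for augmenting paths:
  Match 1 -- 5
  Match 2 -- 6
  Match 3 -- 11
  Match 4 -- 7
  No augmenting path remains.

Step 3: Verify this is maximum:
  Matching size 4 = min(|L|, |R|) = min(4, 7), which is an upper bound, so this matching is maximum.

Maximum matching: {(1,5), (2,6), (3,11), (4,7)}
Size: 4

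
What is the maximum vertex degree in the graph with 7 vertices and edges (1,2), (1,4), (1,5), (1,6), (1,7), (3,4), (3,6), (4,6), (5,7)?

Step 1: Count edges incident to each vertex:
  deg(1) = 5 (neighbors: 2, 4, 5, 6, 7)
  deg(2) = 1 (neighbors: 1)
  deg(3) = 2 (neighbors: 4, 6)
  deg(4) = 3 (neighbors: 1, 3, 6)
  deg(5) = 2 (neighbors: 1, 7)
  deg(6) = 3 (neighbors: 1, 3, 4)
  deg(7) = 2 (neighbors: 1, 5)

Step 2: Find maximum:
  max(5, 1, 2, 3, 2, 3, 2) = 5 (vertex 1)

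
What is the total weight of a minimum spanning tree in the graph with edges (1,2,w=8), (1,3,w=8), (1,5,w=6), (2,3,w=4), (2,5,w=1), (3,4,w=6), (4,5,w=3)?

Apply Kruskal's algorithm (sort edges by weight, add if no cycle):

Sorted edges by weight:
  (2,5) w=1
  (4,5) w=3
  (2,3) w=4
  (1,5) w=6
  (3,4) w=6
  (1,2) w=8
  (1,3) w=8

Add edge (2,5) w=1 -- no cycle. Running total: 1
Add edge (4,5) w=3 -- no cycle. Running total: 4
Add edge (2,3) w=4 -- no cycle. Running total: 8
Add edge (1,5) w=6 -- no cycle. Running total: 14

MST edges: (2,5,w=1), (4,5,w=3), (2,3,w=4), (1,5,w=6)
Total MST weight: 1 + 3 + 4 + 6 = 14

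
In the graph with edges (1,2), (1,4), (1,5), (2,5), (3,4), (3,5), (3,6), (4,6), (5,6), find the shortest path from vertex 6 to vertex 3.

Step 1: Build adjacency list:
  1: 2, 4, 5
  2: 1, 5
  3: 4, 5, 6
  4: 1, 3, 6
  5: 1, 2, 3, 6
  6: 3, 4, 5

Step 2: BFS from vertex 6 to find shortest path to 3:
  vertex 3 reached at distance 1

Step 3: Shortest path: 6 -> 3
Path length: 1 edge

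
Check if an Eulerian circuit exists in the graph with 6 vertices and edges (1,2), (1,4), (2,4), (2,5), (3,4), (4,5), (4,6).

Step 1: Find the degree of each vertex:
  deg(1) = 2
  deg(2) = 3
  deg(3) = 1
  deg(4) = 5
  deg(5) = 2
  deg(6) = 1

Step 2: Count vertices with odd degree:
  Odd-degree vertices: 2, 3, 4, 6 (4 total)

Step 3: Apply Euler's theorem:
  - Eulerian circuit exists iff graph is connected and all vertices have even degree
  - Eulerian path exists iff graph is connected and has 0 or 2 odd-degree vertices

Graph has 4 odd-degree vertices (need 0 or 2).
Neither Eulerian path nor Eulerian circuit exists.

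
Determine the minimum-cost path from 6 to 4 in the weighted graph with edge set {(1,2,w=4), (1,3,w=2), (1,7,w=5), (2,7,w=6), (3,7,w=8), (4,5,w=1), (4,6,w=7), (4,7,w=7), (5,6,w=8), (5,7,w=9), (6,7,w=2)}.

Step 1: Build adjacency list with weights:
  1: 2(w=4), 3(w=2), 7(w=5)
  2: 1(w=4), 7(w=6)
  3: 1(w=2), 7(w=8)
  4: 5(w=1), 6(w=7), 7(w=7)
  5: 4(w=1), 6(w=8), 7(w=9)
  6: 4(w=7), 5(w=8), 7(w=2)
  7: 1(w=5), 2(w=6), 3(w=8), 4(w=7), 5(w=9), 6(w=2)

Step 2: Apply Dijkstra's algorithm from vertex 6:
  Visit vertex 6 (distance=0)
    Update dist[4] = 7
    Update dist[5] = 8
    Update dist[7] = 2
  Visit vertex 7 (distance=2)
    Update dist[1] = 7
    Update dist[2] = 8
    Update dist[3] = 10
  Visit vertex 1 (distance=7)
    Update dist[3] = 9
  Visit vertex 4 (distance=7)

Step 3: Shortest path: 6 -> 4
Total weight: 7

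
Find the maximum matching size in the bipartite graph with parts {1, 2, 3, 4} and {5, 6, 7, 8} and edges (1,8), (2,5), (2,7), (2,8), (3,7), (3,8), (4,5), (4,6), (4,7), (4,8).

Step 1: List the neighbors of each left vertex:
  1: 8
  2: 5, 7, 8
  3: 7, 8
  4: 5, 6, 7, 8

Step 2: Greedily match left vertices, then look for augmenting paths:
  Match 1 -- 8
  Match 2 -- 5
  Match 3 -- 7
  Match 4 -- 6
  No augmenting path remains.

Step 3: Verify this is maximum:
  Matching size 4 = min(|L|, |R|) = min(4, 4), which is an upper bound, so this matching is maximum.

Maximum matching: {(1,8), (2,5), (3,7), (4,6)}
Size: 4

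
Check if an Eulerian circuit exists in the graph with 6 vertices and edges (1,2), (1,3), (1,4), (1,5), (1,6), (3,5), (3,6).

Step 1: Find the degree of each vertex:
  deg(1) = 5
  deg(2) = 1
  deg(3) = 3
  deg(4) = 1
  deg(5) = 2
  deg(6) = 2

Step 2: Count vertices with odd degree:
  Odd-degree vertices: 1, 2, 3, 4 (4 total)

Step 3: Apply Euler's theorem:
  - Eulerian circuit exists iff graph is connected and all vertices have even degree
  - Eulerian path exists iff graph is connected and has 0 or 2 odd-degree vertices

Graph has 4 odd-degree vertices (need 0 or 2).
Neither Eulerian path nor Eulerian circuit exists.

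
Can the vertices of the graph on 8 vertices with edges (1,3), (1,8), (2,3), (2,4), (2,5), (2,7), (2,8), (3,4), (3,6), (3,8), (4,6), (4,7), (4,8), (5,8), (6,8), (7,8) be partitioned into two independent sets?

Step 1: Attempt 2-coloring using BFS:
  Start at vertex 1, assign color 0
  Color vertex 3 with color 1 (neighbor of 1)
  Color vertex 8 with color 1 (neighbor of 1)
  Color vertex 2 with color 0 (neighbor of 3)
  Color vertex 4 with color 0 (neighbor of 3)
  Color vertex 6 with color 0 (neighbor of 3)

Step 2: Conflict found! Vertices 3 and 8 are adjacent but have the same color.
This means the graph contains an odd cycle.

The graph is NOT bipartite.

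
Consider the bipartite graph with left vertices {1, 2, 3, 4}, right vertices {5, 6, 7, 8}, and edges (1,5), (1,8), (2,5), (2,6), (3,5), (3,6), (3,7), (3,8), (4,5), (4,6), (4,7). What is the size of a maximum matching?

Step 1: List the neighbors of each left vertex:
  1: 5, 8
  2: 5, 6
  3: 5, 6, 7, 8
  4: 5, 6, 7

Step 2: Greedily match left vertices, then look for augmenting paths:
  Match 1 -- 8
  Match 2 -- 6
  Match 3 -- 7
  Match 4 -- 5
  No augmenting path remains.

Step 3: Verify this is maximum:
  Matching size 4 = min(|L|, |R|) = min(4, 4), which is an upper bound, so this matching is maximum.

Maximum matching: {(1,8), (2,6), (3,7), (4,5)}
Size: 4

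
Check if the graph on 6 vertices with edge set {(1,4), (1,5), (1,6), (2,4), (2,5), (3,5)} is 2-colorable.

Step 1: Attempt 2-coloring using BFS:
  Start at vertex 1, assign color 0
  Color vertex 4 with color 1 (neighbor of 1)
  Color vertex 5 with color 1 (neighbor of 1)
  Color vertex 6 with color 1 (neighbor of 1)
  Color vertex 2 with color 0 (neighbor of 4)
  Color vertex 3 with color 0 (neighbor of 5)

Step 2: 2-coloring succeeded. No conflicts found.
  Set A (color 0): {1, 2, 3}
  Set B (color 1): {4, 5, 6}

The graph is bipartite with partition {1, 2, 3}, {4, 5, 6}.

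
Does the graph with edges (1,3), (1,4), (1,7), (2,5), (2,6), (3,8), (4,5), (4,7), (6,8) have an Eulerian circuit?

Step 1: Find the degree of each vertex:
  deg(1) = 3
  deg(2) = 2
  deg(3) = 2
  deg(4) = 3
  deg(5) = 2
  deg(6) = 2
  deg(7) = 2
  deg(8) = 2

Step 2: Count vertices with odd degree:
  Odd-degree vertices: 1, 4 (2 total)

Step 3: Apply Euler's theorem:
  - Eulerian circuit exists iff graph is connected and all vertices have even degree
  - Eulerian path exists iff graph is connected and has 0 or 2 odd-degree vertices

Graph is connected with exactly 2 odd-degree vertices (1, 4).
Eulerian path exists (starting and ending at the odd-degree vertices), but no Eulerian circuit.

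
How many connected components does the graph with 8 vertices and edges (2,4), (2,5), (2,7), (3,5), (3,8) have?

Step 1: Build adjacency list from edges:
  1: (none)
  2: 4, 5, 7
  3: 5, 8
  4: 2
  5: 2, 3
  6: (none)
  7: 2
  8: 3

Step 2: Run BFS/DFS from vertex 1:
  Visited: {1}
  Reached 1 of 8 vertices

Step 3: Only 1 of 8 vertices reached. Graph is disconnected.
Connected components: {1}, {2, 3, 4, 5, 7, 8}, {6}
Number of connected components: 3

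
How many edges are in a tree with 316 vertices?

A tree on n vertices always has exactly n - 1 edges.
For n = 316: edges = 316 - 1 = 315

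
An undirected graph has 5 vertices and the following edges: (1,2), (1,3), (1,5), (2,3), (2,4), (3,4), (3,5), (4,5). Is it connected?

Step 1: Build adjacency list from edges:
  1: 2, 3, 5
  2: 1, 3, 4
  3: 1, 2, 4, 5
  4: 2, 3, 5
  5: 1, 3, 4

Step 2: Run BFS/DFS from vertex 1:
  Visited: {1, 2, 3, 5, 4}
  Reached 5 of 5 vertices

Step 3: All 5 vertices reached from vertex 1, so the graph is connected.
Answer: Yes, the graph is connected.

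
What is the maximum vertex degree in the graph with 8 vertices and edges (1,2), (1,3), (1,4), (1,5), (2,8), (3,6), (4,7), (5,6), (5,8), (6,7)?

Step 1: Count edges incident to each vertex:
  deg(1) = 4 (neighbors: 2, 3, 4, 5)
  deg(2) = 2 (neighbors: 1, 8)
  deg(3) = 2 (neighbors: 1, 6)
  deg(4) = 2 (neighbors: 1, 7)
  deg(5) = 3 (neighbors: 1, 6, 8)
  deg(6) = 3 (neighbors: 3, 5, 7)
  deg(7) = 2 (neighbors: 4, 6)
  deg(8) = 2 (neighbors: 2, 5)

Step 2: Find maximum:
  max(4, 2, 2, 2, 3, 3, 2, 2) = 4 (vertex 1)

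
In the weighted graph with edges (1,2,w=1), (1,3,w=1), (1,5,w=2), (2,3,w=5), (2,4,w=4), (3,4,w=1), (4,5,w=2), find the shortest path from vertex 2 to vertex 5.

Step 1: Build adjacency list with weights:
  1: 2(w=1), 3(w=1), 5(w=2)
  2: 1(w=1), 3(w=5), 4(w=4)
  3: 1(w=1), 2(w=5), 4(w=1)
  4: 2(w=4), 3(w=1), 5(w=2)
  5: 1(w=2), 4(w=2)

Step 2: Apply Dijkstra's algorithm from vertex 2:
  Visit vertex 2 (distance=0)
    Update dist[1] = 1
    Update dist[3] = 5
    Update dist[4] = 4
  Visit vertex 1 (distance=1)
    Update dist[3] = 2
    Update dist[5] = 3
  Visit vertex 3 (distance=2)
    Update dist[4] = 3
  Visit vertex 4 (distance=3)
  Visit vertex 5 (distance=3)

Step 3: Shortest path: 2 -> 1 -> 5
Total weight: 1 + 2 = 3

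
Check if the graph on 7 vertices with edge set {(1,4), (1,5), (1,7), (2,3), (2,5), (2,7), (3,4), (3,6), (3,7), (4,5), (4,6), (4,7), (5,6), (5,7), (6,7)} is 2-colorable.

Step 1: Attempt 2-coloring using BFS:
  Start at vertex 1, assign color 0
  Color vertex 4 with color 1 (neighbor of 1)
  Color vertex 5 with color 1 (neighbor of 1)
  Color vertex 7 with color 1 (neighbor of 1)
  Color vertex 3 with color 0 (neighbor of 4)

Step 2: Conflict found! Vertices 4 and 5 are adjacent but have the same color.
This means the graph contains an odd cycle.

The graph is NOT bipartite.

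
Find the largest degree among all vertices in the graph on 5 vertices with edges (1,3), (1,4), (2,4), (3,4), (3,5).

Step 1: Count edges incident to each vertex:
  deg(1) = 2 (neighbors: 3, 4)
  deg(2) = 1 (neighbors: 4)
  deg(3) = 3 (neighbors: 1, 4, 5)
  deg(4) = 3 (neighbors: 1, 2, 3)
  deg(5) = 1 (neighbors: 3)

Step 2: Find maximum:
  max(2, 1, 3, 3, 1) = 3 (vertex 3)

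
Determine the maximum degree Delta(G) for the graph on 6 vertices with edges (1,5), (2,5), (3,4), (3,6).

Step 1: Count edges incident to each vertex:
  deg(1) = 1 (neighbors: 5)
  deg(2) = 1 (neighbors: 5)
  deg(3) = 2 (neighbors: 4, 6)
  deg(4) = 1 (neighbors: 3)
  deg(5) = 2 (neighbors: 1, 2)
  deg(6) = 1 (neighbors: 3)

Step 2: Find maximum:
  max(1, 1, 2, 1, 2, 1) = 2 (vertex 3)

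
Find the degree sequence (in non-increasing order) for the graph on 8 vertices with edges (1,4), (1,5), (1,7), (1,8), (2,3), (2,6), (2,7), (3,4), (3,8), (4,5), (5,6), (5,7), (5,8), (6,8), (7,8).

Step 1: Count edges incident to each vertex:
  deg(1) = 4 (neighbors: 4, 5, 7, 8)
  deg(2) = 3 (neighbors: 3, 6, 7)
  deg(3) = 3 (neighbors: 2, 4, 8)
  deg(4) = 3 (neighbors: 1, 3, 5)
  deg(5) = 5 (neighbors: 1, 4, 6, 7, 8)
  deg(6) = 3 (neighbors: 2, 5, 8)
  deg(7) = 4 (neighbors: 1, 2, 5, 8)
  deg(8) = 5 (neighbors: 1, 3, 5, 6, 7)

Step 2: Sort degrees in non-increasing order:
  Degrees: [4, 3, 3, 3, 5, 3, 4, 5] -> sorted: [5, 5, 4, 4, 3, 3, 3, 3]

Degree sequence: [5, 5, 4, 4, 3, 3, 3, 3]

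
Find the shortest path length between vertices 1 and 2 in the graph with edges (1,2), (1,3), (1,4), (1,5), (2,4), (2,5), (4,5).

Step 1: Build adjacency list:
  1: 2, 3, 4, 5
  2: 1, 4, 5
  3: 1
  4: 1, 2, 5
  5: 1, 2, 4

Step 2: BFS from vertex 1 to find shortest path to 2:
  vertex 2 reached at distance 1

Step 3: Shortest path: 1 -> 2
Path length: 1 edge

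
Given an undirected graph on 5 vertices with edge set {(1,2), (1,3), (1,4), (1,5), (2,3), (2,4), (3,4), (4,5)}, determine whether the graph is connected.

Step 1: Build adjacency list from edges:
  1: 2, 3, 4, 5
  2: 1, 3, 4
  3: 1, 2, 4
  4: 1, 2, 3, 5
  5: 1, 4

Step 2: Run BFS/DFS from vertex 1:
  Visited: {1, 2, 3, 4, 5}
  Reached 5 of 5 vertices

Step 3: All 5 vertices reached from vertex 1, so the graph is connected.
Answer: Yes, the graph is connected.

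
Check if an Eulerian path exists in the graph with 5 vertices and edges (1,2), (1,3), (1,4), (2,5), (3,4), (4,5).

Step 1: Find the degree of each vertex:
  deg(1) = 3
  deg(2) = 2
  deg(3) = 2
  deg(4) = 3
  deg(5) = 2

Step 2: Count vertices with odd degree:
  Odd-degree vertices: 1, 4 (2 total)

Step 3: Apply Euler's theorem:
  - Eulerian circuit exists iff graph is connected and all vertices have even degree
  - Eulerian path exists iff graph is connected and has 0 or 2 odd-degree vertices

Graph is connected with exactly 2 odd-degree vertices (1, 4).
Eulerian path exists (starting and ending at the odd-degree vertices), but no Eulerian circuit.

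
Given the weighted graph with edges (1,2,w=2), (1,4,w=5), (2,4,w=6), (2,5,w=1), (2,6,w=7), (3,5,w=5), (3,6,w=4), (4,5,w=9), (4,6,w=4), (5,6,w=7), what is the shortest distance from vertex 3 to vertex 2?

Step 1: Build adjacency list with weights:
  1: 2(w=2), 4(w=5)
  2: 1(w=2), 4(w=6), 5(w=1), 6(w=7)
  3: 5(w=5), 6(w=4)
  4: 1(w=5), 2(w=6), 5(w=9), 6(w=4)
  5: 2(w=1), 3(w=5), 4(w=9), 6(w=7)
  6: 2(w=7), 3(w=4), 4(w=4), 5(w=7)

Step 2: Apply Dijkstra's algorithm from vertex 3:
  Visit vertex 3 (distance=0)
    Update dist[5] = 5
    Update dist[6] = 4
  Visit vertex 6 (distance=4)
    Update dist[2] = 11
    Update dist[4] = 8
  Visit vertex 5 (distance=5)
    Update dist[2] = 6
  Visit vertex 2 (distance=6)
    Update dist[1] = 8

Step 3: Shortest path: 3 -> 5 -> 2
Total weight: 5 + 1 = 6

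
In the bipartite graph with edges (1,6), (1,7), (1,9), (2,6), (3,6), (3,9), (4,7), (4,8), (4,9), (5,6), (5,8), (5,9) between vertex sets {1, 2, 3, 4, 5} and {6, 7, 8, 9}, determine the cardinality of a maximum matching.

Step 1: List the neighbors of each left vertex:
  1: 6, 7, 9
  2: 6
  3: 6, 9
  4: 7, 8, 9
  5: 6, 8, 9

Step 2: Greedily match left vertices, then look for augmenting paths:
  Match 1 -- 6
  Match 3 -- 9
  Match 4 -- 7
  Match 5 -- 8
  No augmenting path remains.

Step 3: Verify this is maximum:
  Matching size 4 = min(|L|, |R|) = min(5, 4), which is an upper bound, so this matching is maximum.

Maximum matching: {(1,6), (3,9), (4,7), (5,8)}
Size: 4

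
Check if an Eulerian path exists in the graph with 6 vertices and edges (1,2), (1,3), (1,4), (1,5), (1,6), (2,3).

Step 1: Find the degree of each vertex:
  deg(1) = 5
  deg(2) = 2
  deg(3) = 2
  deg(4) = 1
  deg(5) = 1
  deg(6) = 1

Step 2: Count vertices with odd degree:
  Odd-degree vertices: 1, 4, 5, 6 (4 total)

Step 3: Apply Euler's theorem:
  - Eulerian circuit exists iff graph is connected and all vertices have even degree
  - Eulerian path exists iff graph is connected and has 0 or 2 odd-degree vertices

Graph has 4 odd-degree vertices (need 0 or 2).
Neither Eulerian path nor Eulerian circuit exists.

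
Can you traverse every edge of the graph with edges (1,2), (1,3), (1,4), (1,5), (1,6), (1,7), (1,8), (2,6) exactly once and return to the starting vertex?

Step 1: Find the degree of each vertex:
  deg(1) = 7
  deg(2) = 2
  deg(3) = 1
  deg(4) = 1
  deg(5) = 1
  deg(6) = 2
  deg(7) = 1
  deg(8) = 1

Step 2: Count vertices with odd degree:
  Odd-degree vertices: 1, 3, 4, 5, 7, 8 (6 total)

Step 3: Apply Euler's theorem:
  - Eulerian circuit exists iff graph is connected and all vertices have even degree
  - Eulerian path exists iff graph is connected and has 0 or 2 odd-degree vertices

Graph has 6 odd-degree vertices (need 0 or 2).
Neither Eulerian path nor Eulerian circuit exists.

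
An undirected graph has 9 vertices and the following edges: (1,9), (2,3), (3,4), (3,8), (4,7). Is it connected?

Step 1: Build adjacency list from edges:
  1: 9
  2: 3
  3: 2, 4, 8
  4: 3, 7
  5: (none)
  6: (none)
  7: 4
  8: 3
  9: 1

Step 2: Run BFS/DFS from vertex 1:
  Visited: {1, 9}
  Reached 2 of 9 vertices

Step 3: Only 2 of 9 vertices reached. Graph is disconnected.
Connected components: {1, 9}, {2, 3, 4, 7, 8}, {5}, {6}
Answer: No, the graph is not connected (4 components).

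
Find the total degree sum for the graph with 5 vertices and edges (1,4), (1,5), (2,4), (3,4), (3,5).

Step 1: Count edges incident to each vertex:
  deg(1) = 2 (neighbors: 4, 5)
  deg(2) = 1 (neighbors: 4)
  deg(3) = 2 (neighbors: 4, 5)
  deg(4) = 3 (neighbors: 1, 2, 3)
  deg(5) = 2 (neighbors: 1, 3)

Step 2: Sum all degrees:
  2 + 1 + 2 + 3 + 2 = 10

Verification: sum of degrees = 2 * |E| = 2 * 5 = 10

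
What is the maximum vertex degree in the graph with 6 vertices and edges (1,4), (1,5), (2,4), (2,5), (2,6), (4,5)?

Step 1: Count edges incident to each vertex:
  deg(1) = 2 (neighbors: 4, 5)
  deg(2) = 3 (neighbors: 4, 5, 6)
  deg(3) = 0 (neighbors: none)
  deg(4) = 3 (neighbors: 1, 2, 5)
  deg(5) = 3 (neighbors: 1, 2, 4)
  deg(6) = 1 (neighbors: 2)

Step 2: Find maximum:
  max(2, 3, 0, 3, 3, 1) = 3 (vertex 2)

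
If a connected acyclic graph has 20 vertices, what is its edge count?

A tree on n vertices always has exactly n - 1 edges.
For n = 20: edges = 20 - 1 = 19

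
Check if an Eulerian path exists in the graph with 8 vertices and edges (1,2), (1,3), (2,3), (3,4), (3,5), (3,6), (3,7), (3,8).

Step 1: Find the degree of each vertex:
  deg(1) = 2
  deg(2) = 2
  deg(3) = 7
  deg(4) = 1
  deg(5) = 1
  deg(6) = 1
  deg(7) = 1
  deg(8) = 1

Step 2: Count vertices with odd degree:
  Odd-degree vertices: 3, 4, 5, 6, 7, 8 (6 total)

Step 3: Apply Euler's theorem:
  - Eulerian circuit exists iff graph is connected and all vertices have even degree
  - Eulerian path exists iff graph is connected and has 0 or 2 odd-degree vertices

Graph has 6 odd-degree vertices (need 0 or 2).
Neither Eulerian path nor Eulerian circuit exists.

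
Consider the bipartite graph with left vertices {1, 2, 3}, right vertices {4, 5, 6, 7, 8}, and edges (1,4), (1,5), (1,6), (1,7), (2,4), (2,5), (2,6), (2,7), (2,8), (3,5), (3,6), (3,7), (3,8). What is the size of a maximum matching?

Step 1: List the neighbors of each left vertex:
  1: 4, 5, 6, 7
  2: 4, 5, 6, 7, 8
  3: 5, 6, 7, 8

Step 2: Greedily match left vertices, then look for augmenting paths:
  Match 1 -- 4
  Match 2 -- 5
  Match 3 -- 6
  No augmenting path remains.

Step 3: Verify this is maximum:
  Matching size 3 = min(|L|, |R|) = min(3, 5), which is an upper bound, so this matching is maximum.

Maximum matching: {(1,4), (2,5), (3,6)}
Size: 3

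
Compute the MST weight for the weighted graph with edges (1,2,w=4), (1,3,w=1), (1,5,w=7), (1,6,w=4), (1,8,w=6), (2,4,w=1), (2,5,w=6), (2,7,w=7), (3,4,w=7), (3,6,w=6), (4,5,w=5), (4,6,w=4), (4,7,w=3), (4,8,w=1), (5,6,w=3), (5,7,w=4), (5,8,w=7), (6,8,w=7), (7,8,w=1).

Apply Kruskal's algorithm (sort edges by weight, add if no cycle):

Sorted edges by weight:
  (1,3) w=1
  (2,4) w=1
  (4,8) w=1
  (7,8) w=1
  (4,7) w=3
  (5,6) w=3
  (1,2) w=4
  (1,6) w=4
  (4,6) w=4
  (5,7) w=4
  (4,5) w=5
  (1,8) w=6
  (2,5) w=6
  (3,6) w=6
  (1,5) w=7
  (2,7) w=7
  (3,4) w=7
  (5,8) w=7
  (6,8) w=7

Add edge (1,3) w=1 -- no cycle. Running total: 1
Add edge (2,4) w=1 -- no cycle. Running total: 2
Add edge (4,8) w=1 -- no cycle. Running total: 3
Add edge (7,8) w=1 -- no cycle. Running total: 4
Skip edge (4,7) w=3 -- would create cycle
Add edge (5,6) w=3 -- no cycle. Running total: 7
Add edge (1,2) w=4 -- no cycle. Running total: 11
Add edge (1,6) w=4 -- no cycle. Running total: 15

MST edges: (1,3,w=1), (2,4,w=1), (4,8,w=1), (7,8,w=1), (5,6,w=3), (1,2,w=4), (1,6,w=4)
Total MST weight: 1 + 1 + 1 + 1 + 3 + 4 + 4 = 15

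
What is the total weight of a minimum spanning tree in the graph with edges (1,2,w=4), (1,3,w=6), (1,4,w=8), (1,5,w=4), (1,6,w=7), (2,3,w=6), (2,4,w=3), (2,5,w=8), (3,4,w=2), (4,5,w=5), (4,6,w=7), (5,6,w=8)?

Apply Kruskal's algorithm (sort edges by weight, add if no cycle):

Sorted edges by weight:
  (3,4) w=2
  (2,4) w=3
  (1,2) w=4
  (1,5) w=4
  (4,5) w=5
  (1,3) w=6
  (2,3) w=6
  (1,6) w=7
  (4,6) w=7
  (1,4) w=8
  (2,5) w=8
  (5,6) w=8

Add edge (3,4) w=2 -- no cycle. Running total: 2
Add edge (2,4) w=3 -- no cycle. Running total: 5
Add edge (1,2) w=4 -- no cycle. Running total: 9
Add edge (1,5) w=4 -- no cycle. Running total: 13
Skip edge (4,5) w=5 -- would create cycle
Skip edge (1,3) w=6 -- would create cycle
Skip edge (2,3) w=6 -- would create cycle
Add edge (1,6) w=7 -- no cycle. Running total: 20

MST edges: (3,4,w=2), (2,4,w=3), (1,2,w=4), (1,5,w=4), (1,6,w=7)
Total MST weight: 2 + 3 + 4 + 4 + 7 = 20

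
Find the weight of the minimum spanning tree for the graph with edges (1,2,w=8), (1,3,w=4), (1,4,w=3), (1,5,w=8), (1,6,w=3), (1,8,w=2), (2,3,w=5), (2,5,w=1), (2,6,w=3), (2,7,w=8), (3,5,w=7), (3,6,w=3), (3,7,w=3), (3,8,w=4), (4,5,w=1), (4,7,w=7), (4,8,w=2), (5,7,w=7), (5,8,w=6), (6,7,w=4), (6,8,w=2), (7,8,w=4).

Apply Kruskal's algorithm (sort edges by weight, add if no cycle):

Sorted edges by weight:
  (2,5) w=1
  (4,5) w=1
  (1,8) w=2
  (4,8) w=2
  (6,8) w=2
  (1,6) w=3
  (1,4) w=3
  (2,6) w=3
  (3,6) w=3
  (3,7) w=3
  (1,3) w=4
  (3,8) w=4
  (6,7) w=4
  (7,8) w=4
  (2,3) w=5
  (5,8) w=6
  (3,5) w=7
  (4,7) w=7
  (5,7) w=7
  (1,2) w=8
  (1,5) w=8
  (2,7) w=8

Add edge (2,5) w=1 -- no cycle. Running total: 1
Add edge (4,5) w=1 -- no cycle. Running total: 2
Add edge (1,8) w=2 -- no cycle. Running total: 4
Add edge (4,8) w=2 -- no cycle. Running total: 6
Add edge (6,8) w=2 -- no cycle. Running total: 8
Skip edge (1,6) w=3 -- would create cycle
Skip edge (1,4) w=3 -- would create cycle
Skip edge (2,6) w=3 -- would create cycle
Add edge (3,6) w=3 -- no cycle. Running total: 11
Add edge (3,7) w=3 -- no cycle. Running total: 14

MST edges: (2,5,w=1), (4,5,w=1), (1,8,w=2), (4,8,w=2), (6,8,w=2), (3,6,w=3), (3,7,w=3)
Total MST weight: 1 + 1 + 2 + 2 + 2 + 3 + 3 = 14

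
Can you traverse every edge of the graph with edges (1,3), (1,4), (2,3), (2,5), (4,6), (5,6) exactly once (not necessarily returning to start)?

Step 1: Find the degree of each vertex:
  deg(1) = 2
  deg(2) = 2
  deg(3) = 2
  deg(4) = 2
  deg(5) = 2
  deg(6) = 2

Step 2: Count vertices with odd degree:
  All vertices have even degree (0 odd-degree vertices)

Step 3: Apply Euler's theorem:
  - Eulerian circuit exists iff graph is connected and all vertices have even degree
  - Eulerian path exists iff graph is connected and has 0 or 2 odd-degree vertices

Graph is connected with 0 odd-degree vertices.
Both Eulerian circuit and Eulerian path exist.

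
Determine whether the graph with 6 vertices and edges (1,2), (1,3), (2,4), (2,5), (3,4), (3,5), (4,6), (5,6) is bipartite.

Step 1: Attempt 2-coloring using BFS:
  Start at vertex 1, assign color 0
  Color vertex 2 with color 1 (neighbor of 1)
  Color vertex 3 with color 1 (neighbor of 1)
  Color vertex 4 with color 0 (neighbor of 2)
  Color vertex 5 with color 0 (neighbor of 2)
  Color vertex 6 with color 1 (neighbor of 4)

Step 2: 2-coloring succeeded. No conflicts found.
  Set A (color 0): {1, 4, 5}
  Set B (color 1): {2, 3, 6}

The graph is bipartite with partition {1, 4, 5}, {2, 3, 6}.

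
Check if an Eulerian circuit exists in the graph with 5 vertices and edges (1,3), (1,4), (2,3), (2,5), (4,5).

Step 1: Find the degree of each vertex:
  deg(1) = 2
  deg(2) = 2
  deg(3) = 2
  deg(4) = 2
  deg(5) = 2

Step 2: Count vertices with odd degree:
  All vertices have even degree (0 odd-degree vertices)

Step 3: Apply Euler's theorem:
  - Eulerian circuit exists iff graph is connected and all vertices have even degree
  - Eulerian path exists iff graph is connected and has 0 or 2 odd-degree vertices

Graph is connected with 0 odd-degree vertices.
Both Eulerian circuit and Eulerian path exist.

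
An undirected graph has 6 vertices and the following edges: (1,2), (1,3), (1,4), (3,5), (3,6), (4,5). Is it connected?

Step 1: Build adjacency list from edges:
  1: 2, 3, 4
  2: 1
  3: 1, 5, 6
  4: 1, 5
  5: 3, 4
  6: 3

Step 2: Run BFS/DFS from vertex 1:
  Visited: {1, 2, 3, 4, 5, 6}
  Reached 6 of 6 vertices

Step 3: All 6 vertices reached from vertex 1, so the graph is connected.
Answer: Yes, the graph is connected.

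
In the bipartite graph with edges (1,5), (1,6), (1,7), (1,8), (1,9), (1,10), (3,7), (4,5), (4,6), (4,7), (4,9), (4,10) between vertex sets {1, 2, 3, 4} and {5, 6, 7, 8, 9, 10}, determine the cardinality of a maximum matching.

Step 1: List the neighbors of each left vertex:
  1: 5, 6, 7, 8, 9, 10
  2: (none)
  3: 7
  4: 5, 6, 7, 9, 10

Step 2: Greedily match left vertices, then look for augmenting paths:
  Match 1 -- 5
  Match 3 -- 7
  Match 4 -- 6
  No augmenting path remains.

Step 3: Verify this is maximum:
  Matching has size 3. The vertex set {1, 3, 4} covers every edge and has size 3; any matching has at most one edge per cover vertex, so 3 is maximum (König's theorem).

Maximum matching: {(1,5), (3,7), (4,6)}
Size: 3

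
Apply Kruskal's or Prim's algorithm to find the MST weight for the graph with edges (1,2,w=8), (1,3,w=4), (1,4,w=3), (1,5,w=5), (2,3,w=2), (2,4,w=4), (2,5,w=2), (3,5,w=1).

Apply Kruskal's algorithm (sort edges by weight, add if no cycle):

Sorted edges by weight:
  (3,5) w=1
  (2,3) w=2
  (2,5) w=2
  (1,4) w=3
  (1,3) w=4
  (2,4) w=4
  (1,5) w=5
  (1,2) w=8

Add edge (3,5) w=1 -- no cycle. Running total: 1
Add edge (2,3) w=2 -- no cycle. Running total: 3
Skip edge (2,5) w=2 -- would create cycle
Add edge (1,4) w=3 -- no cycle. Running total: 6
Add edge (1,3) w=4 -- no cycle. Running total: 10

MST edges: (3,5,w=1), (2,3,w=2), (1,4,w=3), (1,3,w=4)
Total MST weight: 1 + 2 + 3 + 4 = 10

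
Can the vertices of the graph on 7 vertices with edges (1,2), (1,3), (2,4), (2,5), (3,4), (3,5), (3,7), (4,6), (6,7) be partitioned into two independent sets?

Step 1: Attempt 2-coloring using BFS:
  Start at vertex 1, assign color 0
  Color vertex 2 with color 1 (neighbor of 1)
  Color vertex 3 with color 1 (neighbor of 1)
  Color vertex 4 with color 0 (neighbor of 2)
  Color vertex 5 with color 0 (neighbor of 2)
  Color vertex 7 with color 0 (neighbor of 3)
  Color vertex 6 with color 1 (neighbor of 4)

Step 2: 2-coloring succeeded. No conflicts found.
  Set A (color 0): {1, 4, 5, 7}
  Set B (color 1): {2, 3, 6}

The graph is bipartite with partition {1, 4, 5, 7}, {2, 3, 6}.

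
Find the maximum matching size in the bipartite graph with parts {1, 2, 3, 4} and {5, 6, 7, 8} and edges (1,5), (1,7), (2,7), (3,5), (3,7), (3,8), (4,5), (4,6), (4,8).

Step 1: List the neighbors of each left vertex:
  1: 5, 7
  2: 7
  3: 5, 7, 8
  4: 5, 6, 8

Step 2: Greedily match left vertices, then look for augmenting paths:
  Match 1 -- 5
  Match 2 -- 7
  Match 3 -- 8
  Match 4 -- 6
  No augmenting path remains.

Step 3: Verify this is maximum:
  Matching size 4 = min(|L|, |R|) = min(4, 4), which is an upper bound, so this matching is maximum.

Maximum matching: {(1,5), (2,7), (3,8), (4,6)}
Size: 4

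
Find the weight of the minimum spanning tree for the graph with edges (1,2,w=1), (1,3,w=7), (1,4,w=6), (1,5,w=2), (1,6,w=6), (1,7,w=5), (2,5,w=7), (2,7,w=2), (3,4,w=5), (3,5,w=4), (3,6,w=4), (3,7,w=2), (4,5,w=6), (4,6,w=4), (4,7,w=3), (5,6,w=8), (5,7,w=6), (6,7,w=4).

Apply Kruskal's algorithm (sort edges by weight, add if no cycle):

Sorted edges by weight:
  (1,2) w=1
  (1,5) w=2
  (2,7) w=2
  (3,7) w=2
  (4,7) w=3
  (3,5) w=4
  (3,6) w=4
  (4,6) w=4
  (6,7) w=4
  (1,7) w=5
  (3,4) w=5
  (1,4) w=6
  (1,6) w=6
  (4,5) w=6
  (5,7) w=6
  (1,3) w=7
  (2,5) w=7
  (5,6) w=8

Add edge (1,2) w=1 -- no cycle. Running total: 1
Add edge (1,5) w=2 -- no cycle. Running total: 3
Add edge (2,7) w=2 -- no cycle. Running total: 5
Add edge (3,7) w=2 -- no cycle. Running total: 7
Add edge (4,7) w=3 -- no cycle. Running total: 10
Skip edge (3,5) w=4 -- would create cycle
Add edge (3,6) w=4 -- no cycle. Running total: 14

MST edges: (1,2,w=1), (1,5,w=2), (2,7,w=2), (3,7,w=2), (4,7,w=3), (3,6,w=4)
Total MST weight: 1 + 2 + 2 + 2 + 3 + 4 = 14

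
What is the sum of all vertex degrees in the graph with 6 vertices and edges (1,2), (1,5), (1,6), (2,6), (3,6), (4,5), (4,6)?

Step 1: Count edges incident to each vertex:
  deg(1) = 3 (neighbors: 2, 5, 6)
  deg(2) = 2 (neighbors: 1, 6)
  deg(3) = 1 (neighbors: 6)
  deg(4) = 2 (neighbors: 5, 6)
  deg(5) = 2 (neighbors: 1, 4)
  deg(6) = 4 (neighbors: 1, 2, 3, 4)

Step 2: Sum all degrees:
  3 + 2 + 1 + 2 + 2 + 4 = 14

Verification: sum of degrees = 2 * |E| = 2 * 7 = 14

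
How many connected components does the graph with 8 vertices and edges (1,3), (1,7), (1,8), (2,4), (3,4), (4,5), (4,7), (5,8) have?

Step 1: Build adjacency list from edges:
  1: 3, 7, 8
  2: 4
  3: 1, 4
  4: 2, 3, 5, 7
  5: 4, 8
  6: (none)
  7: 1, 4
  8: 1, 5

Step 2: Run BFS/DFS from vertex 1:
  Visited: {1, 3, 7, 8, 4, 5, 2}
  Reached 7 of 8 vertices

Step 3: Only 7 of 8 vertices reached. Graph is disconnected.
Connected components: {1, 2, 3, 4, 5, 7, 8}, {6}
Number of connected components: 2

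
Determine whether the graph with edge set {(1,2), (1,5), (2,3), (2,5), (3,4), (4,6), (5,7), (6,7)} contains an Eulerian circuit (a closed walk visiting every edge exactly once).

Step 1: Find the degree of each vertex:
  deg(1) = 2
  deg(2) = 3
  deg(3) = 2
  deg(4) = 2
  deg(5) = 3
  deg(6) = 2
  deg(7) = 2

Step 2: Count vertices with odd degree:
  Odd-degree vertices: 2, 5 (2 total)

Step 3: Apply Euler's theorem:
  - Eulerian circuit exists iff graph is connected and all vertices have even degree
  - Eulerian path exists iff graph is connected and has 0 or 2 odd-degree vertices

Graph is connected with exactly 2 odd-degree vertices (2, 5).
Eulerian path exists (starting and ending at the odd-degree vertices), but no Eulerian circuit.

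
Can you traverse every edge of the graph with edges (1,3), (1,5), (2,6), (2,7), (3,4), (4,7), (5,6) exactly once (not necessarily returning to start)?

Step 1: Find the degree of each vertex:
  deg(1) = 2
  deg(2) = 2
  deg(3) = 2
  deg(4) = 2
  deg(5) = 2
  deg(6) = 2
  deg(7) = 2

Step 2: Count vertices with odd degree:
  All vertices have even degree (0 odd-degree vertices)

Step 3: Apply Euler's theorem:
  - Eulerian circuit exists iff graph is connected and all vertices have even degree
  - Eulerian path exists iff graph is connected and has 0 or 2 odd-degree vertices

Graph is connected with 0 odd-degree vertices.
Both Eulerian circuit and Eulerian path exist.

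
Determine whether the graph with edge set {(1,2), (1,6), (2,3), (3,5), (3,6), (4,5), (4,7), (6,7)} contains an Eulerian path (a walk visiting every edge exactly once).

Step 1: Find the degree of each vertex:
  deg(1) = 2
  deg(2) = 2
  deg(3) = 3
  deg(4) = 2
  deg(5) = 2
  deg(6) = 3
  deg(7) = 2

Step 2: Count vertices with odd degree:
  Odd-degree vertices: 3, 6 (2 total)

Step 3: Apply Euler's theorem:
  - Eulerian circuit exists iff graph is connected and all vertices have even degree
  - Eulerian path exists iff graph is connected and has 0 or 2 odd-degree vertices

Graph is connected with exactly 2 odd-degree vertices (3, 6).
Eulerian path exists (starting and ending at the odd-degree vertices), but no Eulerian circuit.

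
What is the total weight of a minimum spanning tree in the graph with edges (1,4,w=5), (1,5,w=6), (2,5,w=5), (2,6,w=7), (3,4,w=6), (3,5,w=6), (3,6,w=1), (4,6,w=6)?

Apply Kruskal's algorithm (sort edges by weight, add if no cycle):

Sorted edges by weight:
  (3,6) w=1
  (1,4) w=5
  (2,5) w=5
  (1,5) w=6
  (3,4) w=6
  (3,5) w=6
  (4,6) w=6
  (2,6) w=7

Add edge (3,6) w=1 -- no cycle. Running total: 1
Add edge (1,4) w=5 -- no cycle. Running total: 6
Add edge (2,5) w=5 -- no cycle. Running total: 11
Add edge (1,5) w=6 -- no cycle. Running total: 17
Add edge (3,4) w=6 -- no cycle. Running total: 23

MST edges: (3,6,w=1), (1,4,w=5), (2,5,w=5), (1,5,w=6), (3,4,w=6)
Total MST weight: 1 + 5 + 5 + 6 + 6 = 23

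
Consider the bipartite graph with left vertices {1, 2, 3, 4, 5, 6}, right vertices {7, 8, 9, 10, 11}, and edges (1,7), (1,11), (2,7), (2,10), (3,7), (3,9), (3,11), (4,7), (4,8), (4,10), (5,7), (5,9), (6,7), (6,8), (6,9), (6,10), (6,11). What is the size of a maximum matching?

Step 1: List the neighbors of each left vertex:
  1: 7, 11
  2: 7, 10
  3: 7, 9, 11
  4: 7, 8, 10
  5: 7, 9
  6: 7, 8, 9, 10, 11

Step 2: Greedily match left vertices, then look for augmenting paths:
  Match 1 -- 7
  Match 2 -- 10
  Match 3 -- 9
  Match 4 -- 8
  Match 6 -- 11
  No augmenting path remains.

Step 3: Verify this is maximum:
  Matching size 5 = min(|L|, |R|) = min(6, 5), which is an upper bound, so this matching is maximum.

Maximum matching: {(1,7), (2,10), (3,9), (4,8), (6,11)}
Size: 5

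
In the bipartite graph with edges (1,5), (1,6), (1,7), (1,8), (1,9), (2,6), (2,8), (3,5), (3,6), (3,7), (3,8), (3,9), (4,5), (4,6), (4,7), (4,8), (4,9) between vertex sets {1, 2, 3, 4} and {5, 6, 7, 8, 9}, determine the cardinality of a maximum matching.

Step 1: List the neighbors of each left vertex:
  1: 5, 6, 7, 8, 9
  2: 6, 8
  3: 5, 6, 7, 8, 9
  4: 5, 6, 7, 8, 9

Step 2: Greedily match left vertices, then look for augmenting paths:
  Match 1 -- 5
  Match 2 -- 6
  Match 3 -- 7
  Match 4 -- 8
  No augmenting path remains.

Step 3: Verify this is maximum:
  Matching size 4 = min(|L|, |R|) = min(4, 5), which is an upper bound, so this matching is maximum.

Maximum matching: {(1,5), (2,6), (3,7), (4,8)}
Size: 4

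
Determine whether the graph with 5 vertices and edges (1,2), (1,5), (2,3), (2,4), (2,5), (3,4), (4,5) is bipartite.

Step 1: Attempt 2-coloring using BFS:
  Start at vertex 1, assign color 0
  Color vertex 2 with color 1 (neighbor of 1)
  Color vertex 5 with color 1 (neighbor of 1)
  Color vertex 3 with color 0 (neighbor of 2)
  Color vertex 4 with color 0 (neighbor of 2)

Step 2: Conflict found! Vertices 2 and 5 are adjacent but have the same color.
This means the graph contains an odd cycle.

The graph is NOT bipartite.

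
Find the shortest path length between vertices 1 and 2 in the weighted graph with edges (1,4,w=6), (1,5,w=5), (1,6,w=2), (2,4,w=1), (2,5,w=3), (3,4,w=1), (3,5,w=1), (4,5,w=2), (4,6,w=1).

Step 1: Build adjacency list with weights:
  1: 4(w=6), 5(w=5), 6(w=2)
  2: 4(w=1), 5(w=3)
  3: 4(w=1), 5(w=1)
  4: 1(w=6), 2(w=1), 3(w=1), 5(w=2), 6(w=1)
  5: 1(w=5), 2(w=3), 3(w=1), 4(w=2)
  6: 1(w=2), 4(w=1)

Step 2: Apply Dijkstra's algorithm from vertex 1:
  Visit vertex 1 (distance=0)
    Update dist[4] = 6
    Update dist[5] = 5
    Update dist[6] = 2
  Visit vertex 6 (distance=2)
    Update dist[4] = 3
  Visit vertex 4 (distance=3)
    Update dist[2] = 4
    Update dist[3] = 4
  Visit vertex 2 (distance=4)

Step 3: Shortest path: 1 -> 6 -> 4 -> 2
Total weight: 2 + 1 + 1 = 4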